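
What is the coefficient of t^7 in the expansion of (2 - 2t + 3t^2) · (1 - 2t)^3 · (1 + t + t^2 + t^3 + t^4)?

(2 - 2t + 3t^2) has coefficients 2,-2,3 for degrees 0…2.
(1 - 2t)^3 has coefficients 1,-6,12,-8,0,0,0,0 for degrees 0…7.
Finally multiplying by (1 + t + t^2 + t^3 + t^4), the product of all factors after the first has coefficients 1,-5,7,-1,-1,-2,4,-8 for degrees 0…7.
[t^7] = 2·(-8) − 2·4 + 3·(-2) = -30.

-30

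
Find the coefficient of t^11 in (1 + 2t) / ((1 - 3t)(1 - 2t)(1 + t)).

658840

Partial fractions give a closed form: a_n = (15/4)·3^n + (-8/3)·2^n + (-1/12)·(-1)^n.
At n = 11: a_11 = 658840.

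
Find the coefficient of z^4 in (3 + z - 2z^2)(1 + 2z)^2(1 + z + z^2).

(3 + z - 2z^2) has coefficients 3,1,-2 for degrees 0…2.
(1 + 2z)^2 has coefficients 1,4,4,0,0 for degrees 0…4.
Finally multiplying by (1 + z + z^2), the product of all factors after the first has coefficients 1,5,9,8,4 for degrees 0…4.
[z^4] = 3·4 + 1·8 − 2·9 = 2.

2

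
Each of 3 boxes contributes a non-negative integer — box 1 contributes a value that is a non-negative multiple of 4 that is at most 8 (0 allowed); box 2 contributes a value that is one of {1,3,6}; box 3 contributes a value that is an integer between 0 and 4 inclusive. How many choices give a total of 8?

3

The generating function for the choices is (1 + y⁴ + y⁸)·(y + y³ + y⁶)·(1 + y + y² + y³ + y⁴); the count is [y⁸].
(1 + y⁴ + y⁸) has coefficients 1,0,0,0,1,0,0,0,1 for degrees 0…8.
(y + y³ + y⁶) has coefficients 0,1,0,1,0,0,1,0,0 for degrees 0…8.
Finally multiplying by (1 + y + y² + y³ + y⁴), the product of all factors after the first has coefficients 0,1,1,2,2,2,2,2,1 for degrees 0…8.
[y⁸] = 1·1 + 1·2 + 1·0 = 3.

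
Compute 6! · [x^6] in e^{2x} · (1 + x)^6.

58576

The EGF product rule gives c_6 = Σ_{k_1+k_2=6} C(6; k_1,k_2) · ∏ g_i(k_i), where e^{2x} gives (2)^k; (1+x)^6 gives the falling factorial (6)_k.
g_1(k) for k = 0…6: 1, 2, 4, 8, 16, 32, 64.
g_2(k) for k = 0…6: 1, 6, 30, 120, 360, 720, 720.
c_6 = Σ_k C(6,k)·g_1(k)·g_2(6−k) = 1·1·720 + 6·2·720 + 15·4·360 + 20·8·120 + 15·16·30 + 6·32·6 + 1·64·1 = 720 + 8640 + 21600 + 19200 + 7200 + 1152 + 64 = 58576.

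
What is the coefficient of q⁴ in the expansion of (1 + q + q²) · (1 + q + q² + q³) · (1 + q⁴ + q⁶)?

3

(1 + q + q²) has coefficients 1,1,1 for degrees 0…2.
(1 + q + q² + q³) has coefficients 1,1,1,1,0 for degrees 0…4.
Finally multiplying by (1 + q⁴ + q⁶), the product of all factors after the first has coefficients 1,1,1,1,1 for degrees 0…4.
[q⁴] = 1·1 + 1·1 + 1·1 = 3.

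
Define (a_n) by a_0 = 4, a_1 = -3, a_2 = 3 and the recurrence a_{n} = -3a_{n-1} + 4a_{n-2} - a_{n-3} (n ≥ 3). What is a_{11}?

The ordinary generating function has denominator 1 + 3x - 4x^2 + x^3.
Iterating the recurrence: a_0,…,a_{11} = 4, -3, 3, -25, 90, -373, 1504, -6094, 24671, -99893, 404457, -1637614.

-1637614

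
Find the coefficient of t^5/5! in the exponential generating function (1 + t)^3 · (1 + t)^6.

The EGF product rule gives c_5 = Σ_{k_1+k_2=5} C(5; k_1,k_2) · ∏ g_i(k_i), where (1+t)^3 gives the falling factorial (3)_k; (1+t)^6 gives the falling factorial (6)_k.
g_1(k) for k = 0…5: 1, 3, 6, 6, 0, 0.
g_2(k) for k = 0…5: 1, 6, 30, 120, 360, 720.
c_5 = Σ_k C(5,k)·g_1(k)·g_2(5−k) = 1·1·720 + 5·3·360 + 10·6·120 + 10·6·30 = 720 + 5400 + 7200 + 1800 = 15120.

15120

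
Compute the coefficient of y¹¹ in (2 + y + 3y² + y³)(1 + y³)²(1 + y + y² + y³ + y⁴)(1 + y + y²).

29

(2 + y + 3y² + y³) has coefficients 2,1,3,1 for degrees 0…3.
(1 + y³)² has coefficients 1,0,0,2,0,0,1,0,0,0,0,0 for degrees 0…11.
Multiplying by (1 + y + y² + y³ + y⁴) gives running coefficients 1,1,1,3,3,2,3,3,1,1,1,0 for degrees 0…11.
Finally multiplying by (1 + y + y²), the product of all factors after the first has coefficients 1,2,3,5,7,8,8,8,7,5,3,2 for degrees 0…11.
[y¹¹] = 2·2 + 1·3 + 3·5 + 1·7 = 29.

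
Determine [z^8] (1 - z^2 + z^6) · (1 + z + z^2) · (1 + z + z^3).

(1 - z^2 + z^6) has coefficients 1,0,-1,0,0,0,1 for degrees 0…6.
(1 + z + z^2) has coefficients 1,1,1,0,0,0,0,0,0 for degrees 0…8.
Finally multiplying by (1 + z + z^3), the product of all factors after the first has coefficients 1,2,2,2,1,1,0,0,0 for degrees 0…8.
[z^8] = 1·0 − 1·0 + 1·2 = 2.

2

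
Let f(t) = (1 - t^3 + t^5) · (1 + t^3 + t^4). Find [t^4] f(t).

1

(1 - t^3 + t^5) has coefficients 1,0,0,-1,0 for degrees 0…4.
(1 + t^3 + t^4) has coefficients 1,0,0,1,1 for degrees 0…4.
[t^4] = 1·1 − 1·0 = 1.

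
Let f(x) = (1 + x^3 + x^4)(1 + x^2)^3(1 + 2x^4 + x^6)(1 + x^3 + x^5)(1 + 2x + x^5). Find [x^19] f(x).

40

(1 + x^3 + x^4) has coefficients 1,0,0,1,1 for degrees 0…4.
(1 + x^2)^3 has coefficients 1,0,3,0,3,0,1,0,0,0,0,0,0,0,0,0,0,0,0,0 for degrees 0…19.
Multiplying by (1 + 2x^4 + x^6) gives running coefficients 1,0,3,0,5,0,8,0,9,0,5,0,1,0,0,0,0,0,0,0 for degrees 0…19.
Multiplying by (1 + x^3 + x^5) gives running coefficients 1,0,3,1,5,4,8,8,9,13,5,17,1,14,0,6,0,1,0,0 for degrees 0…19.
Finally multiplying by (1 + 2x + x^5), the product of all factors after the first has coefficients 1,2,3,7,7,15,16,27,26,36,35,35,43,25,41,11,29,2,16,0 for degrees 0…19.
[x^19] = 1·0 + 1·29 + 1·11 = 40.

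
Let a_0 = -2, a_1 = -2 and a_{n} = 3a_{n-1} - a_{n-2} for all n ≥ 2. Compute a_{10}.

The ordinary generating function has denominator 1 - 3y + y^2.
Iterating the recurrence: a_0,…,a_{10} = -2, -2, -4, -10, -26, -68, -178, -466, -1220, -3194, -8362.

-8362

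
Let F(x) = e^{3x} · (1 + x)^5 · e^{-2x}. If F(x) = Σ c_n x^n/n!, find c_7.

The EGF product rule gives c_7 = Σ_{k_1+k_2+k_3=7} C(7; k_1,k_2,k_3) · ∏ g_i(k_i), where e^{3x} gives (3)^k; (1+x)^5 gives the falling factorial (5)_k; e^{-2x} gives (-2)^k.
g_1(k) for k = 0…7: 1, 3, 9, 27, 81, 243, 729, 2187.
g_2(k) for k = 0…7: 1, 5, 20, 60, 120, 120, 0, 0.
g_3(k) for k = 0…7: 1, -2, 4, -8, 16, -32, 64, -128.
First combine the last two factors: h(k) = Σ_j C(k,j)·g_2(j)·g_3(k−j) for k = 0…7: 1, 3, 4, -8, -24, 88, 64, -1248.
c_7 = Σ_k C(7,k)·g_1(k)·h(7−k) = 1·1·(-1248) + 7·3·64 + 21·9·88 + 35·27·(-24) + 35·81·(-8) + 21·243·4 + 7·729·3 + 1·2187·1 = −1248 + 1344 + 16632 − 22680 − 22680 + 20412 + 15309 + 2187 = 9276.

9276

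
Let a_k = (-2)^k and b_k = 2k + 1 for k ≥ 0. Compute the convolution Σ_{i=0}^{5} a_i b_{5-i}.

This is [x^5] in the product of the two ordinary generating functions.
Σ = 1·11 − 2·9 + 4·7 − 8·5 + 16·3 − 32·1 = -3.

-3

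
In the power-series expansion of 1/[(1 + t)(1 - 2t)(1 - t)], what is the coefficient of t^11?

2730

The denominator gives the recurrence a_n = 2a_(n−1) + a_(n−2) − 2a_(n−3) for n ≥ 3; the numerator fixes a_0 = 1, a_1 = 2, a_2 = 5.
Iterating: 1, 2, 5, 10, 21, 42, 85, 170, 341, 682, 1365, 2730, so a_11 = 2730.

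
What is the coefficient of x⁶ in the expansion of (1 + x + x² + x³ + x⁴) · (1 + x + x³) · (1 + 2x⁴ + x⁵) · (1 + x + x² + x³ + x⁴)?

24

(1 + x + x² + x³ + x⁴) has coefficients 1,1,1,1,1 for degrees 0…4.
(1 + x + x³) has coefficients 1,1,0,1,0,0,0 for degrees 0…6.
Multiplying by (1 + 2x⁴ + x⁵) gives running coefficients 1,1,0,1,2,3,1 for degrees 0…6.
Finally multiplying by (1 + x + x² + x³ + x⁴), the product of all factors after the first has coefficients 1,2,2,3,5,7,7 for degrees 0…6.
[x⁶] = 1·7 + 1·7 + 1·5 + 1·3 + 1·2 = 24.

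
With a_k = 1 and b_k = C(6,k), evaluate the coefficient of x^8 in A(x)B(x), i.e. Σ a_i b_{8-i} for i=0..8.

64

The convolution is the t^8 coefficient of A(t)B(t).
Σ = 1·0 + 1·0 + 1·1 + 1·6 + 1·15 + 1·20 + 1·15 + 1·6 + 1·1 = 64.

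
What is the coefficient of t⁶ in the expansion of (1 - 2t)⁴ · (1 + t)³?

(1 - 2t)⁴ has coefficients 1,-8,24,-32,16 for degrees 0…4.
(1 + t)³ has coefficients 1,3,3,1,0,0,0 for degrees 0…6.
[t⁶] = 1·0 − 8·0 + 24·0 − 32·1 + 16·3 = 16.

16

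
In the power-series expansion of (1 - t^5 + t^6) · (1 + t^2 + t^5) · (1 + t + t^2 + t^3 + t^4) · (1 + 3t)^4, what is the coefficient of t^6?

500

(1 - t^5 + t^6) has coefficients 1,0,0,0,0,-1,1 for degrees 0…6.
(1 + t^2 + t^5) has coefficients 1,0,1,0,0,1,0 for degrees 0…6.
Multiplying by (1 + t + t^2 + t^3 + t^4) gives running coefficients 1,1,2,2,2,2,2 for degrees 0…6.
Finally multiplying by (1 + 3t)^4, the product of all factors after the first has coefficients 1,13,68,188,323,431,512 for degrees 0…6.
[t^6] = 1·512 − 1·13 + 1·1 = 500.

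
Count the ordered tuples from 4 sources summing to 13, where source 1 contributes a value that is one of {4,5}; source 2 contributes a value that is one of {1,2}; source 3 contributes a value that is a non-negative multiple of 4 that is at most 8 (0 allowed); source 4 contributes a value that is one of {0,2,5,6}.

The generating function for the choices is (y⁴ + y⁵)·(y + y²)·(1 + y⁴ + y⁸)·(1 + y² + y⁵ + y⁶); the count is [y¹³].
(y⁴ + y⁵) has coefficients 0,0,0,0,1,1 for degrees 0…5.
(y + y²) has coefficients 0,1,1,0,0,0,0,0,0,0,0,0,0,0 for degrees 0…13.
Multiplying by (1 + y⁴ + y⁸) gives running coefficients 0,1,1,0,0,1,1,0,0,1,1,0,0,0 for degrees 0…13.
Finally multiplying by (1 + y² + y⁵ + y⁶), the product of all factors after the first has coefficients 0,1,1,1,1,1,2,3,2,1,2,3,2,0 for degrees 0…13.
[y¹³] = 1·1 + 1·2 = 3.

3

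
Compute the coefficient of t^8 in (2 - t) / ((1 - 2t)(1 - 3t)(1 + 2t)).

19427

Partial fractions give a closed form: a_n = (-3/2)·2^n + (3)·3^n + (1/2)·(-2)^n.
At n = 8: a_8 = 19427.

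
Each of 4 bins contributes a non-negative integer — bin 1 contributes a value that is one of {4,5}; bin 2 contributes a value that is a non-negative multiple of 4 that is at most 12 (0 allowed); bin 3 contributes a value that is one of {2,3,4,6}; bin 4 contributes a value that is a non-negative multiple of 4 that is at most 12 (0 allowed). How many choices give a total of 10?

3

The generating function for the choices is (t⁴ + t⁵)·(1 + t⁴ + t⁸ + t¹²)·(t² + t³ + t⁴ + t⁶)·(1 + t⁴ + t⁸ + t¹²); the count is [t¹⁰].
(t⁴ + t⁵) has coefficients 0,0,0,0,1,1 for degrees 0…5.
(1 + t⁴ + t⁸ + t¹²) has coefficients 1,0,0,0,1,0,0,0,1,0,0 for degrees 0…10.
Multiplying by (t² + t³ + t⁴ + t⁶) gives running coefficients 0,0,1,1,1,0,2,1,1,0,2 for degrees 0…10.
Finally multiplying by (1 + t⁴ + t⁸ + t¹²), the product of all factors after the first has coefficients 0,0,1,1,1,0,3,2,2,0,5 for degrees 0…10.
[t¹⁰] = 1·3 + 1·0 = 3.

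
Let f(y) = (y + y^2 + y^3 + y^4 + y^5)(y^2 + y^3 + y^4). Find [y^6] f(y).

(y + y^2 + y^3 + y^4 + y^5) has coefficients 0,1,1,1,1,1 for degrees 0…5.
(y^2 + y^3 + y^4) has coefficients 0,0,1,1,1,0,0 for degrees 0…6.
[y^6] = 1·0 + 1·1 + 1·1 + 1·1 + 1·0 = 3.

3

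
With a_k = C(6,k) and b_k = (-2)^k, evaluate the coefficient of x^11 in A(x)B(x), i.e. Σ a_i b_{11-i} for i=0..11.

This is [x^11] in the product of the two ordinary generating functions.
Σ = 1·(-2048) + 6·1024 + 15·(-512) + 20·256 + 15·(-128) + 6·64 + 1·(-32) + 0·16 + 0·(-8) + 0·4 + 0·(-2) + 0·1 = -32.

-32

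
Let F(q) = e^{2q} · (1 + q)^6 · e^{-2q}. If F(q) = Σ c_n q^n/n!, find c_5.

720

The EGF product rule gives c_5 = Σ_{k_1+k_2+k_3=5} C(5; k_1,k_2,k_3) · ∏ g_i(k_i), where e^{2q} gives (2)^k; (1+q)^6 gives the falling factorial (6)_k; e^{-2q} gives (-2)^k.
g_1(k) for k = 0…5: 1, 2, 4, 8, 16, 32.
g_2(k) for k = 0…5: 1, 6, 30, 120, 360, 720.
g_3(k) for k = 0…5: 1, -2, 4, -8, 16, -32.
First combine the last two factors: h(k) = Σ_j C(k,j)·g_2(j)·g_3(k−j) for k = 0…5: 1, 4, 10, 4, -56, -32.
c_5 = Σ_k C(5,k)·g_1(k)·h(5−k) = 1·1·(-32) + 5·2·(-56) + 10·4·4 + 10·8·10 + 5·16·4 + 1·32·1 = −32 − 560 + 160 + 800 + 320 + 32 = 720.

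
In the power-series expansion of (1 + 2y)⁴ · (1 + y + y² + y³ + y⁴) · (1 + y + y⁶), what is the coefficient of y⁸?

97

(1 + 2y)⁴ has coefficients 1,8,24,32,16 for degrees 0…4.
(1 + y + y² + y³ + y⁴) has coefficients 1,1,1,1,1,0,0,0,0 for degrees 0…8.
Finally multiplying by (1 + y + y⁶), the product of all factors after the first has coefficients 1,2,2,2,2,1,1,1,1 for degrees 0…8.
[y⁸] = 1·1 + 8·1 + 24·1 + 32·1 + 16·2 = 97.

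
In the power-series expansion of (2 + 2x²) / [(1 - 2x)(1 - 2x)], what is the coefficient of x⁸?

5504

The denominator gives the recurrence a_n = 4a_(n−1) − 4a_(n−2) for n ≥ 3; the numerator fixes a_0 = 2, a_1 = 8, a_2 = 26.
Iterating: 2, 8, 26, 72, 184, 448, 1056, 2432, 5504, so a_8 = 5504.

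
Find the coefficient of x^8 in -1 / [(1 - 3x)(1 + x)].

The denominator gives the recurrence a_n = 2a_(n−1) + 3a_(n−2) for n ≥ 2; the numerator fixes a_0 = -1, a_1 = -2.
Iterating: -1, -2, -7, -20, -61, -182, -547, -1640, -4921, so a_8 = -4921.

-4921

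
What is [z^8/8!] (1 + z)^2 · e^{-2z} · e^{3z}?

The EGF product rule gives c_8 = Σ_{k_1+k_2+k_3=8} C(8; k_1,k_2,k_3) · ∏ g_i(k_i), where (1+z)^2 gives the falling factorial (2)_k; e^{-2z} gives (-2)^k; e^{3z} gives (3)^k.
g_1(k) for k = 0…8: 1, 2, 2, 0, 0, 0, 0, 0, 0.
g_2(k) for k = 0…8: 1, -2, 4, -8, 16, -32, 64, -128, 256.
g_3(k) for k = 0…8: 1, 3, 9, 27, 81, 243, 729, 2187, 6561.
First combine the last two factors: h(k) = Σ_j C(k,j)·g_2(j)·g_3(k−j) for k = 0…8: 1, 1, 1, 1, 1, 1, 1, 1, 1.
c_8 = Σ_k C(8,k)·g_1(k)·h(8−k) = 1·1·1 + 8·2·1 + 28·2·1 = 1 + 16 + 56 = 73.

73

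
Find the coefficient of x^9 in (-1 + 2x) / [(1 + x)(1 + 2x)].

2045

Partial fractions give a closed form: a_n = (3)·(-1)^n + (-4)·(-2)^n.
At n = 9: a_9 = 2045.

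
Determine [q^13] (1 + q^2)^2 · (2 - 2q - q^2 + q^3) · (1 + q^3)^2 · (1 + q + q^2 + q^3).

(1 + q^2)^2 has coefficients 1,0,2,0,1 for degrees 0…4.
(2 - 2q - q^2 + q^3) has coefficients 2,-2,-1,1,0,0,0,0,0,0,0,0,0,0 for degrees 0…13.
Multiplying by (1 + q^3)^2 gives running coefficients 2,-2,-1,5,-4,-2,4,-2,-1,1,0,0,0,0 for degrees 0…13.
Finally multiplying by (1 + q + q^2 + q^3), the product of all factors after the first has coefficients 2,0,-1,4,-2,-2,3,-4,-1,2,-2,0,1,0 for degrees 0…13.
[q^13] = 1·0 + 2·0 + 1·2 = 2.

2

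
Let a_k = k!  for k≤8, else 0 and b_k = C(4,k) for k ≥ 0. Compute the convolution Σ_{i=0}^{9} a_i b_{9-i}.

194520

This is [x^9] in the product of the two ordinary generating functions.
Σ = 1·0 + 1·0 + 2·0 + 6·0 + 24·0 + 120·1 + 720·4 + 5040·6 + 40320·4 + 0·1 = 194520.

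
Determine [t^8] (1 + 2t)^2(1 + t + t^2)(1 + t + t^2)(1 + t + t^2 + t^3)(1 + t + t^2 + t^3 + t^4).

246

(1 + 2t)^2 has coefficients 1,4,4 for degrees 0…2.
(1 + t + t^2) has coefficients 1,1,1,0,0,0,0,0,0 for degrees 0…8.
Multiplying by (1 + t + t^2) gives running coefficients 1,2,3,2,1,0,0,0,0 for degrees 0…8.
Multiplying by (1 + t + t^2 + t^3) gives running coefficients 1,3,6,8,8,6,3,1,0 for degrees 0…8.
Finally multiplying by (1 + t + t^2 + t^3 + t^4), the product of all factors after the first has coefficients 1,4,10,18,26,31,31,26,18 for degrees 0…8.
[t^8] = 1·18 + 4·26 + 4·31 = 246.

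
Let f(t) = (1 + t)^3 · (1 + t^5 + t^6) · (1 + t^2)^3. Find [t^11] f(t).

(1 + t)^3 has coefficients 1,3,3,1 for degrees 0…3.
(1 + t^5 + t^6) has coefficients 1,0,0,0,0,1,1,0,0,0,0,0 for degrees 0…11.
Finally multiplying by (1 + t^2)^3, the product of all factors after the first has coefficients 1,0,3,0,3,1,2,3,3,3,3,1 for degrees 0…11.
[t^11] = 1·1 + 3·3 + 3·3 + 1·3 = 22.

22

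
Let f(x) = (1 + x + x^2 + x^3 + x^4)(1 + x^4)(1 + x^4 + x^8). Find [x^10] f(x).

(1 + x + x^2 + x^3 + x^4) has coefficients 1,1,1,1,1 for degrees 0…4.
(1 + x^4) has coefficients 1,0,0,0,1,0,0,0,0,0,0 for degrees 0…10.
Finally multiplying by (1 + x^4 + x^8), the product of all factors after the first has coefficients 1,0,0,0,2,0,0,0,2,0,0 for degrees 0…10.
[x^10] = 1·0 + 1·0 + 1·2 + 1·0 + 1·0 = 2.

2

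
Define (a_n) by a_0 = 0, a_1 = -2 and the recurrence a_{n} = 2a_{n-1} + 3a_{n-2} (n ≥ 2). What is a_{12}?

-265720

The ordinary generating function has denominator 1 - 2z - 3z^2.
Iterating the recurrence: a_0,…,a_{12} = 0, -2, -4, -14, -40, -122, -364, -1094, -3280, -9842, -29524, -88574, -265720.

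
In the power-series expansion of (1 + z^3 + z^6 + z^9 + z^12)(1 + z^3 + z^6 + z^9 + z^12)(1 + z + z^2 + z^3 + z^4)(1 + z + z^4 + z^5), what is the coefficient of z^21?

21

(1 + z^3 + z^6 + z^9 + z^12) has coefficients 1,0,0,1,0,0,1,0,0,1,0,0,1 for degrees 0…12.
(1 + z^3 + z^6 + z^9 + z^12) has coefficients 1,0,0,1,0,0,1,0,0,1,0,0,1,0,0,0,0,0,0,0,0,0 for degrees 0…21.
Multiplying by (1 + z + z^2 + z^3 + z^4) gives running coefficients 1,1,1,2,2,1,2,2,1,2,2,1,2,2,1,1,1,0,0,0,0,0 for degrees 0…21.
Finally multiplying by (1 + z + z^4 + z^5), the product of all factors after the first has coefficients 1,2,2,3,5,5,5,7,7,6,7,7,6,7,7,5,5,5,3,2,2,1 for degrees 0…21.
[z^21] = 1·1 + 1·3 + 1·5 + 1·6 + 1·6 = 21.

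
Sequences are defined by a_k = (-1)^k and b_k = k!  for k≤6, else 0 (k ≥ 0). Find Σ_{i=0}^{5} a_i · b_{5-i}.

The convolution is the x^5 coefficient of A(x)B(x).
Σ = 1·120 − 1·24 + 1·6 − 1·2 + 1·1 − 1·1 = 100.

100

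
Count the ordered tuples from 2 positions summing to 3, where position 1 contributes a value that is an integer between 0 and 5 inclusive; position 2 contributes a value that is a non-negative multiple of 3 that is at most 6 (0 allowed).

The generating function for the choices is (1 + q + q² + q³ + q⁴ + q⁵)·(1 + q³ + q⁶); the count is [q³].
(1 + q + q² + q³ + q⁴ + q⁵) has coefficients 1,1,1,1 for degrees 0…3.
(1 + q³ + q⁶) has coefficients 1,0,0,1 for degrees 0…3.
[q³] = 1·1 + 1·0 + 1·0 + 1·1 = 2.

2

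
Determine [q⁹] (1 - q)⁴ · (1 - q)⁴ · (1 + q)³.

7

(1 - q)⁴ has coefficients 1,-4,6,-4,1 for degrees 0…4.
(1 - q)⁴ has coefficients 1,-4,6,-4,1,0,0,0,0,0 for degrees 0…9.
Finally multiplying by (1 + q)³, the product of all factors after the first has coefficients 1,-1,-3,3,3,-3,-1,1,0,0 for degrees 0…9.
[q⁹] = 1·0 − 4·0 + 6·1 − 4·(-1) + 1·(-3) = 7.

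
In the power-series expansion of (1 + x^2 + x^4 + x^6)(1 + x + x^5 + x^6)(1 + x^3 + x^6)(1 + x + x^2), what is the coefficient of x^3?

4

(1 + x^2 + x^4 + x^6) has coefficients 1,0,1,0 for degrees 0…3.
(1 + x + x^5 + x^6) has coefficients 1,1,0,0 for degrees 0…3.
Multiplying by (1 + x^3 + x^6) gives running coefficients 1,1,0,1 for degrees 0…3.
Finally multiplying by (1 + x + x^2), the product of all factors after the first has coefficients 1,2,2,2 for degrees 0…3.
[x^3] = 1·2 + 1·2 = 4.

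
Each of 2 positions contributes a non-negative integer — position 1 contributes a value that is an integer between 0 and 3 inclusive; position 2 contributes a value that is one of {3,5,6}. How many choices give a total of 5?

The generating function for the choices is (1 + x + x^2 + x^3)·(x^3 + x^5 + x^6); the count is [x^5].
(1 + x + x^2 + x^3) has coefficients 1,1,1,1 for degrees 0…3.
(x^3 + x^5 + x^6) has coefficients 0,0,0,1,0,1 for degrees 0…5.
[x^5] = 1·1 + 1·0 + 1·1 + 1·0 = 2.

2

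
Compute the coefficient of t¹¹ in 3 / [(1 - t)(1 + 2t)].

-4095

Partial fractions give a closed form: a_n = (1)·1^n + (2)·(-2)^n.
At n = 11: a_11 = -4095.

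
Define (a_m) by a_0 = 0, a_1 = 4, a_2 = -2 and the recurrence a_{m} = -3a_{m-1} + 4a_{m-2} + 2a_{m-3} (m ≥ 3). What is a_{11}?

The ordinary generating function has denominator 1 + 3z - 4z^2 - 2z^3.
Iterating the recurrence: a_0,…,a_{11} = 0, 4, -2, 22, -66, 282, -1066, 4194, -16282, 63490, -247210, 963026.

963026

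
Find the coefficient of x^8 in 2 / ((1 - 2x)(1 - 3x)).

Partial fractions give a closed form: a_n = (-4)·2^n + (6)·3^n.
At n = 8: a_8 = 38342.

38342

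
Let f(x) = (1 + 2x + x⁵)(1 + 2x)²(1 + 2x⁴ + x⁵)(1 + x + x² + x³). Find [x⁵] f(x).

36

(1 + 2x + x⁵) has coefficients 1,2,0,0,0,1 for degrees 0…5.
(1 + 2x)² has coefficients 1,4,4,0,0,0 for degrees 0…5.
Multiplying by (1 + 2x⁴ + x⁵) gives running coefficients 1,4,4,0,2,9 for degrees 0…5.
Finally multiplying by (1 + x + x² + x³), the product of all factors after the first has coefficients 1,5,9,9,10,15 for degrees 0…5.
[x⁵] = 1·15 + 2·10 + 1·1 = 36.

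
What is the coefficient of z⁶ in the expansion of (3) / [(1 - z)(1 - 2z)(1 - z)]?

The denominator gives the recurrence a_n = 4a_(n−1) − 5a_(n−2) + 2a_(n−3) for n ≥ 3; the numerator fixes a_0 = 3, a_1 = 12, a_2 = 33.
Iterating: 3, 12, 33, 78, 171, 360, 741, so a_6 = 741.

741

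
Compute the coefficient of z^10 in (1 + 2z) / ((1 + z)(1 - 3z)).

73811

Partial fractions give a closed form: a_n = (-1/4)·(-1)^n + (5/4)·3^n.
At n = 10: a_10 = 73811.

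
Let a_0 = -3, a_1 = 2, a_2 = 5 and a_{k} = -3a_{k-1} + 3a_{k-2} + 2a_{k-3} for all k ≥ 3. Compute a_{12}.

2051151

The ordinary generating function has denominator 1 + 3q - 3q^2 - 2q^3.
Iterating the recurrence: a_0,…,a_{12} = -3, 2, 5, -15, 64, -227, 843, -3082, 11321, -41523, 152368, -559031, 2051151.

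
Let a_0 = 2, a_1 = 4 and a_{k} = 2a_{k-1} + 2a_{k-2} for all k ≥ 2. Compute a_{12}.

272768

The ordinary generating function has denominator 1 - 2z - 2z^2.
Iterating the recurrence: a_0,…,a_{12} = 2, 4, 12, 32, 88, 240, 656, 1792, 4896, 13376, 36544, 99840, 272768.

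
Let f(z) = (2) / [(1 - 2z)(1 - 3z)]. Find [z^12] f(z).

Partial fractions give a closed form: a_n = (-4)·2^n + (6)·3^n.
At n = 12: a_12 = 3172262.

3172262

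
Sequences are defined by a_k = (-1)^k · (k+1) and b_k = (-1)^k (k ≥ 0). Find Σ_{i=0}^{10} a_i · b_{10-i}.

Write out a_i and b_{10-i} for i = 0,…,10 and sum the products.
Σ = 1·1 − 2·(-1) + 3·1 − 4·(-1) + 5·1 − 6·(-1) + 7·1 − 8·(-1) + 9·1 − 10·(-1) + 11·1 = 66.

66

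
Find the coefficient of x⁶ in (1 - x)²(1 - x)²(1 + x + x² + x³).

(1 - x)² has coefficients 1,-2,1 for degrees 0…2.
(1 - x)² has coefficients 1,-2,1,0,0,0,0 for degrees 0…6.
Finally multiplying by (1 + x + x² + x³), the product of all factors after the first has coefficients 1,-1,0,0,-1,1,0 for degrees 0…6.
[x⁶] = 1·0 − 2·1 + 1·(-1) = -3.

-3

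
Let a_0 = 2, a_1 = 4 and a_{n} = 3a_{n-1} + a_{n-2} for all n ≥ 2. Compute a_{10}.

197288

The ordinary generating function has denominator 1 - 3t - t^2.
Iterating the recurrence: a_0,…,a_{10} = 2, 4, 14, 46, 152, 502, 1658, 5476, 18086, 59734, 197288.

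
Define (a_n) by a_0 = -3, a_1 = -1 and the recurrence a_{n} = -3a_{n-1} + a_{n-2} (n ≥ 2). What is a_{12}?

42837

The ordinary generating function has denominator 1 + 3y - y^2.
Iterating the recurrence: a_0,…,a_{12} = -3, -1, 0, -1, 3, -10, 33, -109, 360, -1189, 3927, -12970, 42837.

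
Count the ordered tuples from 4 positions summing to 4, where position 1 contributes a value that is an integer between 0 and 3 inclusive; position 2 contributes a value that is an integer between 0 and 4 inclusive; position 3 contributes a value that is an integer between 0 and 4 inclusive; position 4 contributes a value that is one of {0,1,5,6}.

The generating function for the choices is (1 + z + z² + z³)·(1 + z + z² + z³ + z⁴)·(1 + z + z² + z³ + z⁴)·(1 + z + z⁵ + z⁶); the count is [z⁴].
(1 + z + z² + z³) has coefficients 1,1,1,1 for degrees 0…3.
(1 + z + z² + z³ + z⁴) has coefficients 1,1,1,1,1 for degrees 0…4.
Multiplying by (1 + z + z² + z³ + z⁴) gives running coefficients 1,2,3,4,5 for degrees 0…4.
Finally multiplying by (1 + z + z⁵ + z⁶), the product of all factors after the first has coefficients 1,3,5,7,9 for degrees 0…4.
[z⁴] = 1·9 + 1·7 + 1·5 + 1·3 = 24.

24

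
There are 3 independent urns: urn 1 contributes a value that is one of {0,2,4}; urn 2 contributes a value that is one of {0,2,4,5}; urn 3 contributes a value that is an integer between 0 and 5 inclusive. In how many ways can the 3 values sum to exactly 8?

8

The generating function for the choices is (1 + q² + q⁴)·(1 + q² + q⁴ + q⁵)·(1 + q + q² + q³ + q⁴ + q⁵); the count is [q⁸].
(1 + q² + q⁴) has coefficients 1,0,1,0,1 for degrees 0…4.
(1 + q² + q⁴ + q⁵) has coefficients 1,0,1,0,1,1,0,0,0 for degrees 0…8.
Finally multiplying by (1 + q + q² + q³ + q⁴ + q⁵), the product of all factors after the first has coefficients 1,1,2,2,3,4,3,3,2 for degrees 0…8.
[q⁸] = 1·2 + 1·3 + 1·3 = 8.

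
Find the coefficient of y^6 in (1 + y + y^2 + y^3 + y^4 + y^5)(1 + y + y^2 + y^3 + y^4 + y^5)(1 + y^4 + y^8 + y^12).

8

(1 + y + y^2 + y^3 + y^4 + y^5) has coefficients 1,1,1,1,1,1 for degrees 0…5.
(1 + y + y^2 + y^3 + y^4 + y^5) has coefficients 1,1,1,1,1,1,0 for degrees 0…6.
Finally multiplying by (1 + y^4 + y^8 + y^12), the product of all factors after the first has coefficients 1,1,1,1,2,2,1 for degrees 0…6.
[y^6] = 1·1 + 1·2 + 1·2 + 1·1 + 1·1 + 1·1 = 8.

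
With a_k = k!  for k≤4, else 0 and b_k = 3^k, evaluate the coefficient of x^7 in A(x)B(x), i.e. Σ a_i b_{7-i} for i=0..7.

4536

Write out a_i and b_{7-i} for i = 0,…,7 and sum the products.
Σ = 1·2187 + 1·729 + 2·243 + 6·81 + 24·27 + 0·9 + 0·3 + 0·1 = 4536.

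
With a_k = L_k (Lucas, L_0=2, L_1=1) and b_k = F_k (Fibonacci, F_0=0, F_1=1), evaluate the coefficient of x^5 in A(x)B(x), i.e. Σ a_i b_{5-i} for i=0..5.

This is [x^5] in the product of the two ordinary generating functions.
Σ = 2·5 + 1·3 + 3·2 + 4·1 + 7·1 + 11·0 = 30.

30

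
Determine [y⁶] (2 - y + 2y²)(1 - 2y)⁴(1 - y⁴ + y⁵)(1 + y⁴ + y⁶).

(2 - y + 2y²) has coefficients 2,-1,2 for degrees 0…2.
(1 - 2y)⁴ has coefficients 1,-8,24,-32,16,0,0 for degrees 0…6.
Multiplying by (1 - y⁴ + y⁵) gives running coefficients 1,-8,24,-32,15,9,-32 for degrees 0…6.
Finally multiplying by (1 + y⁴ + y⁶), the product of all factors after the first has coefficients 1,-8,24,-32,16,1,-7 for degrees 0…6.
[y⁶] = 2·(-7) − 1·1 + 2·16 = 17.

17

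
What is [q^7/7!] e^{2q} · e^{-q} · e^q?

The EGF product rule gives c_7 = Σ_{k_1+k_2+k_3=7} C(7; k_1,k_2,k_3) · ∏ g_i(k_i), where e^{2q} gives (2)^k; e^{-q} gives (-1)^k; e^q gives (1)^k.
g_1(k) for k = 0…7: 1, 2, 4, 8, 16, 32, 64, 128.
g_2(k) for k = 0…7: 1, -1, 1, -1, 1, -1, 1, -1.
g_3(k) for k = 0…7: 1, 1, 1, 1, 1, 1, 1, 1.
First combine the last two factors: h(k) = Σ_j C(k,j)·g_2(j)·g_3(k−j) for k = 0…7: 1, 0, 0, 0, 0, 0, 0, 0.
c_7 = Σ_k C(7,k)·g_1(k)·h(7−k) = 1·128·1 = 128.

128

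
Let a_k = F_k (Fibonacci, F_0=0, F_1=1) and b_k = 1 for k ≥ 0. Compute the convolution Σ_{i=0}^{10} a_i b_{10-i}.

143

Write out a_i and b_{10-i} for i = 0,…,10 and sum the products.
Σ = 0·1 + 1·1 + 1·1 + 2·1 + 3·1 + 5·1 + 8·1 + 13·1 + 21·1 + 34·1 + 55·1 = 143.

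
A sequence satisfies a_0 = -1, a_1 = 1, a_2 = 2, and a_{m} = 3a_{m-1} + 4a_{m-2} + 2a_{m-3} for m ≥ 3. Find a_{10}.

The ordinary generating function has denominator 1 - 3q - 4q^2 - 2q^3.
Iterating the recurrence: a_0,…,a_{10} = -1, 1, 2, 8, 34, 138, 566, 2318, 9494, 38886, 159270.

159270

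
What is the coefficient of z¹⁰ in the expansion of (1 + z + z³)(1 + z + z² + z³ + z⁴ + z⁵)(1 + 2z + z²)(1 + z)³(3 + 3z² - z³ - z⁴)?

144

(1 + z + z³) has coefficients 1,1,0,1 for degrees 0…3.
(1 + z + z² + z³ + z⁴ + z⁵) has coefficients 1,1,1,1,1,1,0,0,0,0,0 for degrees 0…10.
Multiplying by (1 + 2z + z²) gives running coefficients 1,3,4,4,4,4,3,1,0,0,0 for degrees 0…10.
Multiplying by (1 + z)³ gives running coefficients 1,6,16,26,31,32,31,26,16,6,1 for degrees 0…10.
Finally multiplying by (3 + 3z² - z³ - z⁴), the product of all factors after the first has coefficients 3,18,51,95,134,152,144,117,78,33,-6 for degrees 0…10.
[z¹⁰] = 1·(-6) + 1·33 + 1·117 = 144.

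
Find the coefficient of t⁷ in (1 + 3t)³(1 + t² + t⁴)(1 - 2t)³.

(1 + 3t)³ has coefficients 1,9,27,27 for degrees 0…3.
(1 + t² + t⁴) has coefficients 1,0,1,0,1,0,0,0 for degrees 0…7.
Finally multiplying by (1 - 2t)³, the product of all factors after the first has coefficients 1,-6,13,-14,13,-14,12,-8 for degrees 0…7.
[t⁷] = 1·(-8) + 9·12 + 27·(-14) + 27·13 = 73.

73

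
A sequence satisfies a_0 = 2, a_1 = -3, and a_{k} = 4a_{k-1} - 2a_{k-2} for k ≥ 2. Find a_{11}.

The ordinary generating function has denominator 1 - 4q + 2q^2.
Iterating the recurrence: a_0,…,a_{11} = 2, -3, -16, -58, -200, -684, -2336, -7976, -27232, -92976, -317440, -1083808.

-1083808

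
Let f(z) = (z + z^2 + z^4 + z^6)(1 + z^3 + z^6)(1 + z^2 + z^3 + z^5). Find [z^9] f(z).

(z + z^2 + z^4 + z^6) has coefficients 0,1,1,0,1,0,1 for degrees 0…6.
(1 + z^3 + z^6) has coefficients 1,0,0,1,0,0,1,0,0,0 for degrees 0…9.
Finally multiplying by (1 + z^2 + z^3 + z^5), the product of all factors after the first has coefficients 1,0,1,2,0,2,2,0,2,1 for degrees 0…9.
[z^9] = 1·2 + 1·0 + 1·2 + 1·2 = 6.

6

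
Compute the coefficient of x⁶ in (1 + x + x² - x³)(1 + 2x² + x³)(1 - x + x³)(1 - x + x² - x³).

(1 + x + x² - x³) has coefficients 1,1,1,-1 for degrees 0…3.
(1 + 2x² + x³) has coefficients 1,0,2,1,0,0,0 for degrees 0…6.
Multiplying by (1 - x + x³) gives running coefficients 1,-1,2,0,-1,2,1 for degrees 0…6.
Finally multiplying by (1 - x + x² - x³), the product of all factors after the first has coefficients 1,-2,4,-4,2,1,-2 for degrees 0…6.
[x⁶] = 1·(-2) + 1·1 + 1·2 − 1·(-4) = 5.

5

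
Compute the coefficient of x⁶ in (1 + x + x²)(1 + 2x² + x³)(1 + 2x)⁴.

224

(1 + x + x²) has coefficients 1,1,1 for degrees 0…2.
(1 + 2x² + x³) has coefficients 1,0,2,1,0,0,0 for degrees 0…6.
Finally multiplying by (1 + 2x)⁴, the product of all factors after the first has coefficients 1,8,26,49,72,88,64 for degrees 0…6.
[x⁶] = 1·64 + 1·88 + 1·72 = 224.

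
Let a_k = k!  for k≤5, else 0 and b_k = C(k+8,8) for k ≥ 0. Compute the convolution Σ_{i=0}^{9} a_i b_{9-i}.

This is [x^9] in the product of the two ordinary generating functions.
Σ = 1·24310 + 1·12870 + 2·6435 + 6·3003 + 24·1287 + 120·495 + 0·165 + 0·45 + 0·9 + 0·1 = 158356.

158356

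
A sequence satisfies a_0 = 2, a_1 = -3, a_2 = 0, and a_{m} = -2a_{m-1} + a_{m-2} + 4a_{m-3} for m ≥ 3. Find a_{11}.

The ordinary generating function has denominator 1 + 2z - z^2 - 4z^3.
Iterating the recurrence: a_0,…,a_{11} = 2, -3, 0, 5, -22, 49, -100, 161, -226, 213, -8, -675.

-675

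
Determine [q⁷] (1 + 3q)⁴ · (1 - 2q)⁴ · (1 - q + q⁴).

-284

(1 + 3q)⁴ has coefficients 1,12,54,108,81 for degrees 0…4.
(1 - 2q)⁴ has coefficients 1,-8,24,-32,16,0,0,0 for degrees 0…7.
Finally multiplying by (1 - q + q⁴), the product of all factors after the first has coefficients 1,-9,32,-56,49,-24,24,-32 for degrees 0…7.
[q⁷] = 1·(-32) + 12·24 + 54·(-24) + 108·49 + 81·(-56) = -284.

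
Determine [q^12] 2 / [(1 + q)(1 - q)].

The denominator gives the recurrence a_n = a_(n−2) for n ≥ 2; the numerator fixes a_0 = 2, a_1 = 0.
Iterating: 2, 0, 2, 0, 2, 0, 2, 0, 2, 0, 2, 0, 2, so a_12 = 2.

2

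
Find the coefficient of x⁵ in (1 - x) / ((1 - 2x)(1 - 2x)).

112

The denominator gives the recurrence a_n = 4a_(n−1) − 4a_(n−2) for n ≥ 2; the numerator fixes a_0 = 1, a_1 = 3.
Iterating: 1, 3, 8, 20, 48, 112, so a_5 = 112.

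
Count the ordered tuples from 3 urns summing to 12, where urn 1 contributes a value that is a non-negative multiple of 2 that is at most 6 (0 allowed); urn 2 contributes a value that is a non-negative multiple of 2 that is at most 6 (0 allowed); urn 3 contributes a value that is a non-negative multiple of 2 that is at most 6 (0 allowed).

10

The generating function for the choices is (1 + q² + q⁴ + q⁶)·(1 + q² + q⁴ + q⁶)·(1 + q² + q⁴ + q⁶); the count is [q¹²].
(1 + q² + q⁴ + q⁶) has coefficients 1,0,1,0,1,0,1 for degrees 0…6.
(1 + q² + q⁴ + q⁶) has coefficients 1,0,1,0,1,0,1,0,0,0,0,0,0 for degrees 0…12.
Finally multiplying by (1 + q² + q⁴ + q⁶), the product of all factors after the first has coefficients 1,0,2,0,3,0,4,0,3,0,2,0,1 for degrees 0…12.
[q¹²] = 1·1 + 1·2 + 1·3 + 1·4 = 10.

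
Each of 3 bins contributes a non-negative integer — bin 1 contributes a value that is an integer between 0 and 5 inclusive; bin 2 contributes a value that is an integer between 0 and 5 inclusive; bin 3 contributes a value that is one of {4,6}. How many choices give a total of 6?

The generating function for the choices is (1 + y + y² + y³ + y⁴ + y⁵)·(1 + y + y² + y³ + y⁴ + y⁵)·(y⁴ + y⁶); the count is [y⁶].
(1 + y + y² + y³ + y⁴ + y⁵) has coefficients 1,1,1,1,1,1 for degrees 0…5.
(1 + y + y² + y³ + y⁴ + y⁵) has coefficients 1,1,1,1,1,1,0 for degrees 0…6.
Finally multiplying by (y⁴ + y⁶), the product of all factors after the first has coefficients 0,0,0,0,1,1,2 for degrees 0…6.
[y⁶] = 1·2 + 1·1 + 1·1 + 1·0 + 1·0 + 1·0 = 4.

4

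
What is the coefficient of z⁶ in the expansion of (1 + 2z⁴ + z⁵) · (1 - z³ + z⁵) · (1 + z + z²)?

(1 + 2z⁴ + z⁵) has coefficients 1,0,0,0,2,1 for degrees 0…5.
(1 - z³ + z⁵) has coefficients 1,0,0,-1,0,1,0 for degrees 0…6.
Finally multiplying by (1 + z + z²), the product of all factors after the first has coefficients 1,1,1,-1,-1,0,1 for degrees 0…6.
[z⁶] = 1·1 + 2·1 + 1·1 = 4.

4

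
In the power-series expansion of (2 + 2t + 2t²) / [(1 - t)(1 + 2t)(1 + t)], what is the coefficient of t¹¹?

Partial fractions give a closed form: a_n = (1)·1^n + (2)·(-2)^n + (-1)·(-1)^n.
At n = 11: a_11 = -4094.

-4094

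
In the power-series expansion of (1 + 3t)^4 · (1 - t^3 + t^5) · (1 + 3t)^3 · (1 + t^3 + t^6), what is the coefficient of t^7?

2376

(1 + 3t)^4 has coefficients 1,12,54,108,81 for degrees 0…4.
(1 - t^3 + t^5) has coefficients 1,0,0,-1,0,1,0,0 for degrees 0…7.
Multiplying by (1 + 3t)^3 gives running coefficients 1,9,27,26,-9,-26,-18,27 for degrees 0…7.
Finally multiplying by (1 + t^3 + t^6), the product of all factors after the first has coefficients 1,9,27,27,0,1,9,27 for degrees 0…7.
[t^7] = 1·27 + 12·9 + 54·1 + 108·0 + 81·27 = 2376.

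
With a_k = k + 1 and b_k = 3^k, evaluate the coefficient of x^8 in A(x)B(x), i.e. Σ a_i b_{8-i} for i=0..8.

14757

Write out a_i and b_{8-i} for i = 0,…,8 and sum the products.
Σ = 1·6561 + 2·2187 + 3·729 + 4·243 + 5·81 + 6·27 + 7·9 + 8·3 + 9·1 = 14757.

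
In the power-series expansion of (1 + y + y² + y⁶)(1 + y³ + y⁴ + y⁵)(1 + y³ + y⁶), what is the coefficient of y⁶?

(1 + y + y² + y⁶) has coefficients 1,1,1,0,0,0,1 for degrees 0…6.
(1 + y³ + y⁴ + y⁵) has coefficients 1,0,0,1,1,1,0 for degrees 0…6.
Finally multiplying by (1 + y³ + y⁶), the product of all factors after the first has coefficients 1,0,0,2,1,1,2 for degrees 0…6.
[y⁶] = 1·2 + 1·1 + 1·1 + 1·1 = 5.

5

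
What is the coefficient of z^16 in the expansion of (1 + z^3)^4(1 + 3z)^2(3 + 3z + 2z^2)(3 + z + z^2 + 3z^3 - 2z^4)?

101

(1 + z^3)^4 has coefficients 1,0,0,4,0,0,6,0,0,4,0,0,1 for degrees 0…12.
(1 + 3z)^2 has coefficients 1,6,9,0,0,0,0,0,0,0,0,0,0,0,0,0,0 for degrees 0…16.
Multiplying by (3 + 3z + 2z^2) gives running coefficients 3,21,47,39,18,0,0,0,0,0,0,0,0,0,0,0,0 for degrees 0…16.
Finally multiplying by (3 + z + z^2 + 3z^3 - 2z^4), the product of all factors after the first has coefficients 9,66,165,194,197,156,41,-24,-36,0,0,0,0,0,0,0,0 for degrees 0…16.
[z^16] = 1·0 + 4·0 + 6·0 + 4·(-24) + 1·197 = 101.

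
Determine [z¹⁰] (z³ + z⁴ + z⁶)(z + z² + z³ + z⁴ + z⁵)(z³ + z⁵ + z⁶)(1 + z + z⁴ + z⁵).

(z³ + z⁴ + z⁶) has coefficients 0,0,0,1,1,0,1 for degrees 0…6.
(z + z² + z³ + z⁴ + z⁵) has coefficients 0,1,1,1,1,1,0,0,0,0,0 for degrees 0…10.
Multiplying by (z³ + z⁵ + z⁶) gives running coefficients 0,0,0,0,1,1,2,3,3,2,2 for degrees 0…10.
Finally multiplying by (1 + z + z⁴ + z⁵), the product of all factors after the first has coefficients 0,0,0,0,1,2,3,5,7,7,7 for degrees 0…10.
[z¹⁰] = 1·5 + 1·3 + 1·1 = 9.

9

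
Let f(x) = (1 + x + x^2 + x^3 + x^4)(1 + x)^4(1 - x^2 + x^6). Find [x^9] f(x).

10

(1 + x + x^2 + x^3 + x^4) has coefficients 1,1,1,1,1 for degrees 0…4.
(1 + x)^4 has coefficients 1,4,6,4,1,0,0,0,0,0 for degrees 0…9.
Finally multiplying by (1 - x^2 + x^6), the product of all factors after the first has coefficients 1,4,5,0,-5,-4,0,4,6,4 for degrees 0…9.
[x^9] = 1·4 + 1·6 + 1·4 + 1·0 + 1·(-4) = 10.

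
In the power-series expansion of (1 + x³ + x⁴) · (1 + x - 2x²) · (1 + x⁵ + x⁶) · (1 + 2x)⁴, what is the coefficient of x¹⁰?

(1 + x³ + x⁴) has coefficients 1,0,0,1,1 for degrees 0…4.
(1 + x - 2x²) has coefficients 1,1,-2,0,0,0,0,0,0,0,0 for degrees 0…10.
Multiplying by (1 + x⁵ + x⁶) gives running coefficients 1,1,-2,0,0,1,2,-1,-2,0,0 for degrees 0…10.
Finally multiplying by (1 + 2x)⁴, the product of all factors after the first has coefficients 1,9,30,40,0,-47,-22,39,70,40,-48 for degrees 0…10.
[x¹⁰] = 1·(-48) + 1·39 + 1·(-22) = -31.

-31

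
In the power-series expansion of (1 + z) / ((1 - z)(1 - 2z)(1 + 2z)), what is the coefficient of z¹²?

6826

The denominator gives the recurrence a_n = a_(n−1) + 4a_(n−2) − 4a_(n−3) for n ≥ 3; the numerator fixes a_0 = 1, a_1 = 2, a_2 = 6.
Iterating: 1, 2, 6, 10, 26, 42, 106, 170, 426, 682, 1706, 2730, 6826, so a_12 = 6826.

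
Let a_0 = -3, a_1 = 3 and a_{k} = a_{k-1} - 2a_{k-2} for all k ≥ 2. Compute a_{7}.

The ordinary generating function has denominator 1 - y + 2y^2.
Iterating the recurrence: a_0,…,a_{7} = -3, 3, 9, 3, -15, -21, 9, 51.

51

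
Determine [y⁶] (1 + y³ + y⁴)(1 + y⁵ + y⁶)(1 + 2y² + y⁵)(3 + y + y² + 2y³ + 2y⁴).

20

(1 + y³ + y⁴) has coefficients 1,0,0,1,1 for degrees 0…4.
(1 + y⁵ + y⁶) has coefficients 1,0,0,0,0,1,1 for degrees 0…6.
Multiplying by (1 + 2y² + y⁵) gives running coefficients 1,0,2,0,0,2,1 for degrees 0…6.
Finally multiplying by (3 + y + y² + 2y³ + 2y⁴), the product of all factors after the first has coefficients 3,1,7,4,4,10,9 for degrees 0…6.
[y⁶] = 1·9 + 1·4 + 1·7 = 20.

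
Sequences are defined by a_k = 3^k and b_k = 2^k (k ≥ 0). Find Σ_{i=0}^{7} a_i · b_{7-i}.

6305

This is [x^7] in the product of the two ordinary generating functions.
Σ = 1·128 + 3·64 + 9·32 + 27·16 + 81·8 + 243·4 + 729·2 + 2187·1 = 6305.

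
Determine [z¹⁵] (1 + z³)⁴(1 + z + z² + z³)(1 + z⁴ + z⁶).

(1 + z³)⁴ has coefficients 1,0,0,4,0,0,6,0,0,4,0,0,1 for degrees 0…12.
(1 + z + z² + z³) has coefficients 1,1,1,1,0,0,0,0,0,0,0,0,0,0,0,0 for degrees 0…15.
Finally multiplying by (1 + z⁴ + z⁶), the product of all factors after the first has coefficients 1,1,1,1,1,1,2,2,1,1,0,0,0,0,0,0 for degrees 0…15.
[z¹⁵] = 1·0 + 4·0 + 6·1 + 4·2 + 1·1 = 15.

15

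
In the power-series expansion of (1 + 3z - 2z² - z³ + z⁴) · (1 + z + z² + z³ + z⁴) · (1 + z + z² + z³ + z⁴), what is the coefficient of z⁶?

(1 + 3z - 2z² - z³ + z⁴) has coefficients 1,3,-2,-1,1 for degrees 0…4.
(1 + z + z² + z³ + z⁴) has coefficients 1,1,1,1,1,0,0 for degrees 0…6.
Finally multiplying by (1 + z + z² + z³ + z⁴), the product of all factors after the first has coefficients 1,2,3,4,5,4,3 for degrees 0…6.
[z⁶] = 1·3 + 3·4 − 2·5 − 1·4 + 1·3 = 4.

4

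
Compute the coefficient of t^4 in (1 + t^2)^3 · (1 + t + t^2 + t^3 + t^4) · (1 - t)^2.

3

(1 + t^2)^3 has coefficients 1,0,3,0,3 for degrees 0…4.
(1 + t + t^2 + t^3 + t^4) has coefficients 1,1,1,1,1 for degrees 0…4.
Finally multiplying by (1 - t)^2, the product of all factors after the first has coefficients 1,-1,0,0,0 for degrees 0…4.
[t^4] = 1·0 + 3·0 + 3·1 = 3.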